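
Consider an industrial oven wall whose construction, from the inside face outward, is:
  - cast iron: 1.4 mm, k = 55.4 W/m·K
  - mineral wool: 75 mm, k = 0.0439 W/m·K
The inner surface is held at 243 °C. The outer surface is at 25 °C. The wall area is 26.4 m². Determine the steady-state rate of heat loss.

Q ≈ 3370 W

Model the wall as resistances in series:
R_cast iron = L/(kA) = 0.0014/(55.4×26.4) = 9.572×10^-7 K/W
R_mineral wool = L/(kA) = 0.075/(0.0439×26.4) = 0.06471 K/W
R_total = 0.06471 K/W
Q = ΔT / R_total = 218 / 0.06471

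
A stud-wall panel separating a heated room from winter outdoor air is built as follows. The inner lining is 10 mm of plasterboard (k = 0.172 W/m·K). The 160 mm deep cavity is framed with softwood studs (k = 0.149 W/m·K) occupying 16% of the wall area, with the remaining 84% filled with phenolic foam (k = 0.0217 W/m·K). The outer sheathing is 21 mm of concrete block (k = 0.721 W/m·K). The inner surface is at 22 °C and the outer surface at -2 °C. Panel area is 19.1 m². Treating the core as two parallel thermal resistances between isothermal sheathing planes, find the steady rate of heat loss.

Q ≈ 118 W

Sheathing layers in series; stud and cavity paths in parallel between them.
R_inner = 0.01/(0.172×19.1) = 0.003044 K/W
R_stud  = 0.16/(0.149×0.16×19.1) = 0.3514 K/W
R_cav   = 0.16/(0.0217×0.84×19.1) = 0.4596 K/W
1/R_core = 1/R_stud + 1/R_cav → R_core = 0.1991 K/W
R_outer = 0.021/(0.721×19.1) = 0.001525 K/W
R_total = 0.2037 K/W
Q = ΔT/R_total = 24/0.2037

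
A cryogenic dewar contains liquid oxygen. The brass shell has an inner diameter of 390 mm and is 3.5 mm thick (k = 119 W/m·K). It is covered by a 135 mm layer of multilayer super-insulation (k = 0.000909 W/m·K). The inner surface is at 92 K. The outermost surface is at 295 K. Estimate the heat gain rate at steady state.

Q ≈ 1.14 W

Spherical conduction: R = (1/r_in − 1/r_out)/(4πk) per layer; series-sum.
R_brass shell = (1/0.195 − 1/0.1985)/(4π×119) = 6.047×10^-5 K/W
R_multilayer super-insulation = (1/0.1985 − 1/0.3335)/(4π×0.000909) = 178.5 K/W
R_total = 178.5 K/W
Q = ΔT/R_total = 203/178.5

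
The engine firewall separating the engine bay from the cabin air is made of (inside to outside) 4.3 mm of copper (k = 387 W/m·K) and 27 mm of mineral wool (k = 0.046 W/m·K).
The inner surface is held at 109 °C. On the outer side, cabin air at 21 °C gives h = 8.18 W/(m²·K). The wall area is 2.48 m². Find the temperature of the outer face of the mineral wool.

Treating each layer as a thermal resistance in series:
R_copper = L/(kA) = 0.0043/(387×2.48) = 4.48×10^-6 K/W
R_mineral wool = L/(kA) = 0.027/(0.046×2.48) = 0.2367 K/W
R_outer film = 1/(h_o·A) = 1/(8.18×2.48) = 0.04929 K/W
R_total = 0.286 K/W;  Q = ΔT/R_total = 88/0.286 = 307.7 W
T_interface = T_inner − Q·ΣR(inner→interface) = 109 − 308×0.2367

T ≈ 36.2 °C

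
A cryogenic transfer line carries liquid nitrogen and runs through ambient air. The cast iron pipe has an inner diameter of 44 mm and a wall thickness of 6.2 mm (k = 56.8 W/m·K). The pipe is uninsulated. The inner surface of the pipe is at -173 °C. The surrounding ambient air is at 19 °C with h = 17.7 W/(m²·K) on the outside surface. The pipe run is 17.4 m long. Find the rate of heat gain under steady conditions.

Treating each annulus and film as a series resistance:
R_cast iron pipe wall = ln(28.2/22)/(2π×56.8×17.4) = 3.998×10^-5 K/W
R_outer film = 1/(h_o·2πr_oL) = 1/(17.7×2π×0.0282×17.4) = 0.01833 K/W
R_total = 0.01837 K/W
Q = ΔT/R_total = 192/0.01837

Q ≈ 10500 W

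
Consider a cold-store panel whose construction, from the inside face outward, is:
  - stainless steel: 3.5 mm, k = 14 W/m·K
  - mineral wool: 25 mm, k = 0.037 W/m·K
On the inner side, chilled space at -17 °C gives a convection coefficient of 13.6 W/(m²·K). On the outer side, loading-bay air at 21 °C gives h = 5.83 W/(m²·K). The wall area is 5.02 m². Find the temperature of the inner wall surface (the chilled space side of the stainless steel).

T ≈ -14 °C

Thermal resistances in series:
R_inner film = 1/(h_i·A) = 1/(13.6×5.02) = 0.01465 K/W
R_stainless steel = L/(kA) = 0.0035/(14×5.02) = 4.98×10^-5 K/W
R_mineral wool = L/(kA) = 0.025/(0.037×5.02) = 0.1346 K/W
R_outer film = 1/(h_o·A) = 1/(5.83×5.02) = 0.03417 K/W
R_total = 0.1835 K/W;  Q = ΔT/R_total = 38/0.1835 = 207.1 W
T_interface = T_inner + Q·ΣR(inner→interface) = -17 + 207×0.01465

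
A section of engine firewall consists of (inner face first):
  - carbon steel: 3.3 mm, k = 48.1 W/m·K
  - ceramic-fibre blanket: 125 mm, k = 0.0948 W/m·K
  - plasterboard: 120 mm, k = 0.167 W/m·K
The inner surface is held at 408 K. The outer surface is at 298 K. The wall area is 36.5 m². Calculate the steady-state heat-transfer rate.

Q ≈ 1970 W

Treating each layer as a thermal resistance in series:
R_carbon steel = L/(kA) = 0.0033/(48.1×36.5) = 1.88×10^-6 K/W
R_ceramic-fibre blanket = L/(kA) = 0.125/(0.0948×36.5) = 0.03613 K/W
R_plasterboard = L/(kA) = 0.12/(0.167×36.5) = 0.01969 K/W
R_total = 0.05581 K/W
Q = ΔT / R_total = 110 / 0.05581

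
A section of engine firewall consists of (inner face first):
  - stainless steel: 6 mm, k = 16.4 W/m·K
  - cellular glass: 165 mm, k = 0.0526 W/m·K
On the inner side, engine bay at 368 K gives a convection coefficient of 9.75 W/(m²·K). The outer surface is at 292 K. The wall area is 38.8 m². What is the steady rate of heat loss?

Model the wall as resistances in series:
R_inner film = 1/(h_i·A) = 1/(9.75×38.8) = 0.002643 K/W
R_stainless steel = L/(kA) = 0.006/(16.4×38.8) = 9.429×10^-6 K/W
R_cellular glass = L/(kA) = 0.165/(0.0526×38.8) = 0.08085 K/W
R_total = 0.0835 K/W
Q = ΔT / R_total = 76 / 0.0835

Q ≈ 910 W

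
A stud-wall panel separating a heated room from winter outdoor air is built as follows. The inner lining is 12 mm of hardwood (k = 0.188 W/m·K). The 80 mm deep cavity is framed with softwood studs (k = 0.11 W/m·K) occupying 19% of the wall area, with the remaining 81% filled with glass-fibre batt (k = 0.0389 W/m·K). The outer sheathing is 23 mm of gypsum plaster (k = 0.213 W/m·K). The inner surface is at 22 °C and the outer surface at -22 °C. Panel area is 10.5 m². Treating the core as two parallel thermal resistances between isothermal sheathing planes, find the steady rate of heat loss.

Q ≈ 272 W

Sheathing layers in series; stud and cavity paths in parallel between them.
R_inner = 0.012/(0.188×10.5) = 0.006079 K/W
R_stud  = 0.08/(0.11×0.19×10.5) = 0.3645 K/W
R_cav   = 0.08/(0.0389×0.81×10.5) = 0.2418 K/W
1/R_core = 1/R_stud + 1/R_cav → R_core = 0.1454 K/W
R_outer = 0.023/(0.213×10.5) = 0.01028 K/W
R_total = 0.1617 K/W
Q = ΔT/R_total = 44/0.1617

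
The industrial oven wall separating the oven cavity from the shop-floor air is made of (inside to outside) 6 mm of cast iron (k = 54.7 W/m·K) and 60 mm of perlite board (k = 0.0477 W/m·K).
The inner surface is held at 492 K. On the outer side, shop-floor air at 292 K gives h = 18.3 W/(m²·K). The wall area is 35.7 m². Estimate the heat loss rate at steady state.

Q ≈ 5440 W

Treating each layer as a thermal resistance in series:
R_cast iron = L/(kA) = 0.006/(54.7×35.7) = 3.073×10^-6 K/W
R_perlite board = L/(kA) = 0.06/(0.0477×35.7) = 0.03523 K/W
R_outer film = 1/(h_o·A) = 1/(18.3×35.7) = 0.001531 K/W
R_total = 0.03677 K/W
Q = ΔT / R_total = 200 / 0.03677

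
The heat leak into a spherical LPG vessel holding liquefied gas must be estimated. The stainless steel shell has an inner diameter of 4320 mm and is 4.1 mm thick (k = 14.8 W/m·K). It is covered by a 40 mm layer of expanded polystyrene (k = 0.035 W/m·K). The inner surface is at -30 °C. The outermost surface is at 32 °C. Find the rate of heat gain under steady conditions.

Q ≈ 3250 W

Spherical conduction: R = (1/r_in − 1/r_out)/(4πk) per layer; series-sum.
R_stainless steel shell = (1/2.16 − 1/2.1641)/(4π×14.8) = 4.716×10^-6 K/W
R_expanded polystyrene = (1/2.1641 − 1/2.2041)/(4π×0.035) = 0.01907 K/W
R_total = 0.01907 K/W
Q = ΔT/R_total = 62/0.01907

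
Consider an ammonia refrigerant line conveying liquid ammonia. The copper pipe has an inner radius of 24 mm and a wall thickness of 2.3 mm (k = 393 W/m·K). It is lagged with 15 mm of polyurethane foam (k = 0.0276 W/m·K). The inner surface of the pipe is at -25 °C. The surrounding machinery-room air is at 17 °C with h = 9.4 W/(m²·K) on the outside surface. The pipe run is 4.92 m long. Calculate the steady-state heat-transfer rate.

Cylindrical conduction, so R = ln(r₂/r₁)/(2πkL) per layer, in series:
R_copper pipe wall = ln(26.3/24)/(2π×393×4.92) = 7.533×10^-6 K/W
R_polyurethane foam = ln(41.3/26.3)/(2π×0.0276×4.92) = 0.5289 K/W
R_outer film = 1/(h_o·2πr_oL) = 1/(9.4×2π×0.0413×4.92) = 0.08333 K/W
R_total = 0.6123 K/W
Q = ΔT/R_total = 42/0.6123

Q ≈ 68.6 W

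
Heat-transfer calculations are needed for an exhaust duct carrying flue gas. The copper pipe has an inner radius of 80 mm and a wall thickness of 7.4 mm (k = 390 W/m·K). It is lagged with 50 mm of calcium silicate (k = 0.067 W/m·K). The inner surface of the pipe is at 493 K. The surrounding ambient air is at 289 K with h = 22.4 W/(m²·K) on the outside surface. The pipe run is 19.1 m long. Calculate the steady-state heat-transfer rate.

Per-layer cylindrical resistances, series-summed:
R_copper pipe wall = ln(87.4/80)/(2π×390×19.1) = 1.89×10^-6 K/W
R_calcium silicate = ln(137.4/87.4)/(2π×0.067×19.1) = 0.05626 K/W
R_outer film = 1/(h_o·2πr_oL) = 1/(22.4×2π×0.1374×19.1) = 0.002707 K/W
R_total = 0.05897 K/W
Q = ΔT/R_total = 204/0.05897

Q ≈ 3460 W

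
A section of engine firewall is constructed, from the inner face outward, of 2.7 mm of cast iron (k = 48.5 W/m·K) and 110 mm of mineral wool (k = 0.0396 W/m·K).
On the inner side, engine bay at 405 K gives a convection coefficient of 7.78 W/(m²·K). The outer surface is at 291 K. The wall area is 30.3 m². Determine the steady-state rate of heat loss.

Model the wall as resistances in series:
R_inner film = 1/(h_i·A) = 1/(7.78×30.3) = 0.004242 K/W
R_cast iron = L/(kA) = 0.0027/(48.5×30.3) = 1.837×10^-6 K/W
R_mineral wool = L/(kA) = 0.11/(0.0396×30.3) = 0.09168 K/W
R_total = 0.09592 K/W
Q = ΔT / R_total = 114 / 0.09592

Q ≈ 1190 W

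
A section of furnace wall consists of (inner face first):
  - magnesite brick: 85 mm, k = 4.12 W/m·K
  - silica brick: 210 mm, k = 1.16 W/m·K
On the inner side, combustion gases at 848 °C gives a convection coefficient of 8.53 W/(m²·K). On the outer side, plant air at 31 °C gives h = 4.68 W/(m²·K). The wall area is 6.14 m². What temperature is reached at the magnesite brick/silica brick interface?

T ≈ 637 °C

Series thermal resistances:
R_inner film = 1/(h_i·A) = 1/(8.53×6.14) = 0.01909 K/W
R_magnesite brick = L/(kA) = 0.085/(4.12×6.14) = 0.00336 K/W
R_silica brick = L/(kA) = 0.21/(1.16×6.14) = 0.02948 K/W
R_outer film = 1/(h_o·A) = 1/(4.68×6.14) = 0.0348 K/W
R_total = 0.08674 K/W;  Q = ΔT/R_total = 817/0.08674 = 9419 W
T_interface = T_inner − Q·ΣR(inner→interface) = 848 − 9420×0.02245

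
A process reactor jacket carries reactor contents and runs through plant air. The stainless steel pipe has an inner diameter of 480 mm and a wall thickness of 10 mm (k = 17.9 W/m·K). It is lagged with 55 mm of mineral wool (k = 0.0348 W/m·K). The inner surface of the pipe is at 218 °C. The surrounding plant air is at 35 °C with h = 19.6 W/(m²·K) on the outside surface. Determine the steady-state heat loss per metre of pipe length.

q′ ≈ 195 W/m

Per-layer cylindrical resistances, series-summed:
R_stainless steel pipe wall = ln(250/240)/(2π×17.9×1) = 3.63×10^-4 K/W
R_mineral wool = ln(305/250)/(2π×0.0348×1) = 0.9094 K/W
R_outer film = 1/(h_o·2πr_oL) = 1/(19.6×2π×0.305×1) = 0.02662 K/W
R_total = 0.9364 K/W
Q = ΔT/R_total = 183/0.9364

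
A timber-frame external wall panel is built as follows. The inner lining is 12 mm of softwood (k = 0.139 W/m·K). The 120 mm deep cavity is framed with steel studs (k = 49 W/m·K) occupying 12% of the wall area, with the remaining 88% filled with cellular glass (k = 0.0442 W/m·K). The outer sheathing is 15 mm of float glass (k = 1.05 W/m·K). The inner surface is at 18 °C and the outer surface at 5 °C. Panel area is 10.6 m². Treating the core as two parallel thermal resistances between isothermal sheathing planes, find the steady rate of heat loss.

Sheathing layers in series; stud and cavity paths in parallel between them.
R_inner = 0.012/(0.139×10.6) = 0.008144 K/W
R_stud  = 0.12/(49×0.12×10.6) = 0.001925 K/W
R_cav   = 0.12/(0.0442×0.88×10.6) = 0.2911 K/W
1/R_core = 1/R_stud + 1/R_cav → R_core = 0.001913 K/W
R_outer = 0.015/(1.05×10.6) = 0.001348 K/W
R_total = 0.0114 K/W
Q = ΔT/R_total = 13/0.0114

Q ≈ 1140 W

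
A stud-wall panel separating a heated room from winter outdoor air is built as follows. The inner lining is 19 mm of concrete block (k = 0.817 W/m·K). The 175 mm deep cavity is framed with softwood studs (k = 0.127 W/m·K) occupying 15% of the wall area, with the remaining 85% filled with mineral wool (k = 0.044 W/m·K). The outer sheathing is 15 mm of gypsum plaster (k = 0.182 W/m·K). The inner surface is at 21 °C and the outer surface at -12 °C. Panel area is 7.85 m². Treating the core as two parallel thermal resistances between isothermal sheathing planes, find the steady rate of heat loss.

Sheathing layers in series; stud and cavity paths in parallel between them.
R_inner = 0.019/(0.817×7.85) = 0.002963 K/W
R_stud  = 0.175/(0.127×0.15×7.85) = 1.17 K/W
R_cav   = 0.175/(0.044×0.85×7.85) = 0.5961 K/W
1/R_core = 1/R_stud + 1/R_cav → R_core = 0.3949 K/W
R_outer = 0.015/(0.182×7.85) = 0.0105 K/W
R_total = 0.4084 K/W
Q = ΔT/R_total = 33/0.4084

Q ≈ 80.8 W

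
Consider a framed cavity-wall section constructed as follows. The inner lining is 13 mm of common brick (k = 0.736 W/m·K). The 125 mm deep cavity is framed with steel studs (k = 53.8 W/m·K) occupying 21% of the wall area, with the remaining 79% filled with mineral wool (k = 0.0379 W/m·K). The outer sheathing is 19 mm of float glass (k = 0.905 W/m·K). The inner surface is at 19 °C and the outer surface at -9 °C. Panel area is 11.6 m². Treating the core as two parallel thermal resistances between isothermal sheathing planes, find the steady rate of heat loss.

Sheathing layers in series; stud and cavity paths in parallel between them.
R_inner = 0.013/(0.736×11.6) = 0.001523 K/W
R_stud  = 0.125/(53.8×0.21×11.6) = 9.538×10^-4 K/W
R_cav   = 0.125/(0.0379×0.79×11.6) = 0.3599 K/W
1/R_core = 1/R_stud + 1/R_cav → R_core = 9.513×10^-4 K/W
R_outer = 0.019/(0.905×11.6) = 0.00181 K/W
R_total = 0.004284 K/W
Q = ΔT/R_total = 28/0.004284

Q ≈ 6540 W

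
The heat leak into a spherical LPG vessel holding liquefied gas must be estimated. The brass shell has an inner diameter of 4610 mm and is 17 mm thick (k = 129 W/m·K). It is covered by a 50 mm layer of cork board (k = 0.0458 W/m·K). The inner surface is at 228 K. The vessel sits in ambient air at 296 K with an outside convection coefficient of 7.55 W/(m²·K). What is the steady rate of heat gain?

Spherical conduction: R = (1/r_in − 1/r_out)/(4πk) per layer; series-sum.
R_brass shell = (1/2.305 − 1/2.322)/(4π×129) = 1.959×10^-6 K/W
R_cork board = (1/2.322 − 1/2.372)/(4π×0.0458) = 0.01577 K/W
R_outer film = 1/(h·4πr_o²) = 1/(7.55×4π×2.372²) = 0.001873 K/W
R_total = 0.01765 K/W
Q = ΔT/R_total = 68/0.01765

Q ≈ 3850 W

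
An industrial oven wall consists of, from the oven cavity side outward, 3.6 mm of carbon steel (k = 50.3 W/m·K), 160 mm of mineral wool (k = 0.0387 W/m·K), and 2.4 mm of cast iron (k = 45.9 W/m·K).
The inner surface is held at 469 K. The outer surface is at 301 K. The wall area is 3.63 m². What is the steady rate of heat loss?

Treating each layer as a thermal resistance in series:
R_carbon steel = L/(kA) = 0.0036/(50.3×3.63) = 1.972×10^-5 K/W
R_mineral wool = L/(kA) = 0.16/(0.0387×3.63) = 1.139 K/W
R_cast iron = L/(kA) = 0.0024/(45.9×3.63) = 1.44×10^-5 K/W
R_total = 1.139 K/W
Q = ΔT / R_total = 168 / 1.139

Q ≈ 148 W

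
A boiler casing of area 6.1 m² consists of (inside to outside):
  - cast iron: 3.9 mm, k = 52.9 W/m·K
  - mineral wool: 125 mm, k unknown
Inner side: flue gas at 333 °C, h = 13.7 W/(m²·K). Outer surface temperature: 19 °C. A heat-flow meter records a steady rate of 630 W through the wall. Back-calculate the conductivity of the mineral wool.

k ≈ 0.0421 W/(m·K)

Series thermal resistances:
R_inner film = 1/(h_i·A) = 1/(13.7×6.1) = 0.01197 K/W
R_cast iron = L/(kA) = 0.0039/(52.9×6.1) = 1.209×10^-5 K/W
Sum of known resistances R_other = 0.01198 K/W
Total R = ΔT/Q = 314/630 = 0.4984 K/W
R_mineral wool = R_total − R_other = 0.4864 K/W
k = L/(R·A) = 0.125/(0.4864×6.1)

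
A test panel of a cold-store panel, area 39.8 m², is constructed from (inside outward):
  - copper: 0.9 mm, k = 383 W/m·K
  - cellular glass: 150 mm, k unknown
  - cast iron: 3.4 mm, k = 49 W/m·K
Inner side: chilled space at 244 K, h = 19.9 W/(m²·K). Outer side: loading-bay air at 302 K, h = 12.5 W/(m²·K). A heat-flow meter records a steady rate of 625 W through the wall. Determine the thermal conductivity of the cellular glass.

Model the wall as resistances in series:
R_inner film = 1/(h_i·A) = 1/(19.9×39.8) = 0.001263 K/W
R_copper = L/(kA) = 0.0009/(383×39.8) = 5.904×10^-8 K/W
R_cast iron = L/(kA) = 0.0034/(49×39.8) = 1.743×10^-6 K/W
R_outer film = 1/(h_o·A) = 1/(12.5×39.8) = 0.00201 K/W
Sum of known resistances R_other = 0.003274 K/W
Total R = ΔT/Q = 58/625 = 0.0928 K/W
R_cellular glass = R_total − R_other = 0.08953 K/W
k = L/(R·A) = 0.15/(0.08953×39.8)

k ≈ 0.0421 W/(m·K)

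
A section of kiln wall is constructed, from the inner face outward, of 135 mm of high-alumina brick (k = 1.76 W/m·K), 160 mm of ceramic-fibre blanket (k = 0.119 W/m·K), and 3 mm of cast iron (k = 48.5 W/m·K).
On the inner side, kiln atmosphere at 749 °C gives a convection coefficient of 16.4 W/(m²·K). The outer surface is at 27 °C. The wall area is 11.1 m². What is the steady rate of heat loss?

Q ≈ 5410 W

Model the wall as resistances in series:
R_inner film = 1/(h_i·A) = 1/(16.4×11.1) = 0.005493 K/W
R_high-alumina brick = L/(kA) = 0.135/(1.76×11.1) = 0.00691 K/W
R_ceramic-fibre blanket = L/(kA) = 0.16/(0.119×11.1) = 0.1211 K/W
R_cast iron = L/(kA) = 0.003/(48.5×11.1) = 5.573×10^-6 K/W
R_total = 0.1335 K/W
Q = ΔT / R_total = 722 / 0.1335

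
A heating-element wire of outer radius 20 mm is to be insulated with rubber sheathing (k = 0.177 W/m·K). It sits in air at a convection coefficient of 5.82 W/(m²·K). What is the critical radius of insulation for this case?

r_cr ≈ 30.4 mm

For a cylinder r_cr = k/h = 0.177/5.82
r_cr = 30.4 mm; since the bare radius (20 mm) is below r_cr, adding a thin layer of insulation will *increase* heat loss.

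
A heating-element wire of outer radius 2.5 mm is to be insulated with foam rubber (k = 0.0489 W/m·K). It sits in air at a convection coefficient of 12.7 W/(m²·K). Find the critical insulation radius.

r_cr ≈ 3.85 mm

For a cylinder r_cr = k/h = 0.0489/12.7
r_cr = 3.85 mm; since the bare radius (2.5 mm) is below r_cr, adding a thin layer of insulation will *increase* heat loss.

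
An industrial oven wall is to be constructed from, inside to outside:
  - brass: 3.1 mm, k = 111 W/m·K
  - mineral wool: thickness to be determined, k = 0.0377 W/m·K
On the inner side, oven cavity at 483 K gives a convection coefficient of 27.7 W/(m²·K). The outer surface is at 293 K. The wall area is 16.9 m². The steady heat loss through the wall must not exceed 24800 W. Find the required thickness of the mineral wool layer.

Using the resistance-network approach (series):
R_inner film = 1/(h_i·A) = 1/(27.7×16.9) = 0.002136 K/W
R_brass = L/(kA) = 0.0031/(111×16.9) = 1.653×10^-6 K/W
Sum of the known resistances R_other = 0.002138 K/W
Required total resistance R_tot = ΔT/Q_allow = 190/24800 = 0.007661 K/W
R_mineral wool = R_tot − R_other = 0.005523 K/W
L = R·k·A = 0.005523×0.0377×16.9

L ≈ 3.52 mm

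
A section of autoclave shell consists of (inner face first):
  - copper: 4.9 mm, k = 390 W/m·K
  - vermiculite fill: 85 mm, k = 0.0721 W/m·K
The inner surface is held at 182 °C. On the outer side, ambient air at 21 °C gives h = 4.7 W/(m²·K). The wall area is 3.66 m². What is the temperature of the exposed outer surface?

T ≈ 45.6 °C

Thermal resistances in series:
R_copper = L/(kA) = 0.0049/(390×3.66) = 3.433×10^-6 K/W
R_vermiculite fill = L/(kA) = 0.085/(0.0721×3.66) = 0.3221 K/W
R_outer film = 1/(h_o·A) = 1/(4.7×3.66) = 0.05813 K/W
R_total = 0.3802 K/W;  Q = ΔT/R_total = 161/0.3802 = 423.4 W
T_interface = T_inner − Q·ΣR(inner→interface) = 182 − 423×0.3221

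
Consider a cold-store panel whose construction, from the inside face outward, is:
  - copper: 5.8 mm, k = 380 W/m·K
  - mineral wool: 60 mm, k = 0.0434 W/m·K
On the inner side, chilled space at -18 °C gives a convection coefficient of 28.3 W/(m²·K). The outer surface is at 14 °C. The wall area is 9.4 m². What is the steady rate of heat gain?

Q ≈ 212 W

Series thermal resistances:
R_inner film = 1/(h_i·A) = 1/(28.3×9.4) = 0.003759 K/W
R_copper = L/(kA) = 0.0058/(380×9.4) = 1.624×10^-6 K/W
R_mineral wool = L/(kA) = 0.06/(0.0434×9.4) = 0.1471 K/W
R_total = 0.1508 K/W
Q = ΔT / R_total = 32 / 0.1508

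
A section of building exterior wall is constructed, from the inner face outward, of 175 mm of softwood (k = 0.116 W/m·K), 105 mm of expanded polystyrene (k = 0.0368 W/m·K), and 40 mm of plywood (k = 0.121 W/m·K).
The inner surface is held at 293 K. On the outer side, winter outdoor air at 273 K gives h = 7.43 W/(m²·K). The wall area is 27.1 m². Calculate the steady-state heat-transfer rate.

Q ≈ 112 W

Model the wall as resistances in series:
R_softwood = L/(kA) = 0.175/(0.116×27.1) = 0.05567 K/W
R_expanded polystyrene = L/(kA) = 0.105/(0.0368×27.1) = 0.1053 K/W
R_plywood = L/(kA) = 0.04/(0.121×27.1) = 0.0122 K/W
R_outer film = 1/(h_o·A) = 1/(7.43×27.1) = 0.004966 K/W
R_total = 0.1781 K/W
Q = ΔT / R_total = 20 / 0.1781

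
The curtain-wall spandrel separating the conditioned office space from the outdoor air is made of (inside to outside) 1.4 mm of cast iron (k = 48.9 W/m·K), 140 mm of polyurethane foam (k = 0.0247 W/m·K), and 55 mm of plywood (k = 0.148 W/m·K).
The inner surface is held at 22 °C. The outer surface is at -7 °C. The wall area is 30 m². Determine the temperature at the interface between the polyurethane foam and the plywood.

T ≈ -5.22 °C

Using the resistance-network approach (series):
R_cast iron = L/(kA) = 0.0014/(48.9×30) = 9.543×10^-7 K/W
R_polyurethane foam = L/(kA) = 0.14/(0.0247×30) = 0.1889 K/W
R_plywood = L/(kA) = 0.055/(0.148×30) = 0.01239 K/W
R_total = 0.2013 K/W;  Q = ΔT/R_total = 29/0.2013 = 144 W
T_interface = T_inner − Q·ΣR(inner→interface) = 22 − 144×0.1889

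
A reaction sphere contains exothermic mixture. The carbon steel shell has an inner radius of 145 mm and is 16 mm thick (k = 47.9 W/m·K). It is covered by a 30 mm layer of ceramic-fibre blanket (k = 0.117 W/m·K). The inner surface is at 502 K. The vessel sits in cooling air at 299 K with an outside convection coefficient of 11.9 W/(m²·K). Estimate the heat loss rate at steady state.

Q ≈ 239 W

For a spherical shell R = (1/r₁ − 1/r₂)/(4πk); film R = 1/(h·4πr²). In series:
R_carbon steel shell = (1/0.145 − 1/0.161)/(4π×47.9) = 0.001139 K/W
R_ceramic-fibre blanket = (1/0.161 − 1/0.191)/(4π×0.117) = 0.6635 K/W
R_outer film = 1/(h·4πr_o²) = 1/(11.9×4π×0.191²) = 0.1833 K/W
R_total = 0.848 K/W
Q = ΔT/R_total = 203/0.848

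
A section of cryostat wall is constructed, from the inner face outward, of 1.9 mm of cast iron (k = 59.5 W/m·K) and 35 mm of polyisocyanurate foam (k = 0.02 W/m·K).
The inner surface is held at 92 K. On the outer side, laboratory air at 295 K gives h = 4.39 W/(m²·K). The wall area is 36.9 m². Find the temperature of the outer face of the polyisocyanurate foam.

Series thermal resistances:
R_cast iron = L/(kA) = 0.0019/(59.5×36.9) = 8.654×10^-7 K/W
R_polyisocyanurate foam = L/(kA) = 0.035/(0.02×36.9) = 0.04743 K/W
R_outer film = 1/(h_o·A) = 1/(4.39×36.9) = 0.006173 K/W
R_total = 0.0536 K/W;  Q = ΔT/R_total = 203/0.0536 = 3787 W
T_interface = T_inner + Q·ΣR(inner→interface) = 92 + 3790×0.04743

T ≈ 272 K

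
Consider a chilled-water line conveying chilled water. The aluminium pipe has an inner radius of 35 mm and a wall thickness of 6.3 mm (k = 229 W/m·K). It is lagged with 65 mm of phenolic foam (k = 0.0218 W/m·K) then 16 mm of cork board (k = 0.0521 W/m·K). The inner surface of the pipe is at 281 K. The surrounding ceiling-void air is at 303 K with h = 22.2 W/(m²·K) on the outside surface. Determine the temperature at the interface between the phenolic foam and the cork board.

Treating each annulus and film as a series resistance:
R_aluminium pipe wall = ln(41.3/35)/(2π×229×1) = 1.15×10^-4 K/W
R_phenolic foam = ln(106.3/41.3)/(2π×0.0218×1) = 6.902 K/W
R_cork board = ln(122.3/106.3)/(2π×0.0521×1) = 0.4283 K/W
R_outer film = 1/(h_o·2πr_oL) = 1/(22.2×2π×0.1223×1) = 0.05862 K/W
R_total = 7.389 K/W
Q = ΔT/R_total = 22/7.389
Q = 2.98 W/m
T_interface = T_inner + Q·ΣR(inner→interface) = 281 + 2.98×6.902

T ≈ 302 K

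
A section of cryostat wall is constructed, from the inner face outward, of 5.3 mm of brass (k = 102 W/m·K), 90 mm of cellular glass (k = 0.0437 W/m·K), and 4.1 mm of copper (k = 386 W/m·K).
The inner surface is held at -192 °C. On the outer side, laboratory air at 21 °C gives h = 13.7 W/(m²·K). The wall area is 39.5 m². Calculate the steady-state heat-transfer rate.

Q ≈ 3950 W

Model the wall as resistances in series:
R_brass = L/(kA) = 0.0053/(102×39.5) = 1.315×10^-6 K/W
R_cellular glass = L/(kA) = 0.09/(0.0437×39.5) = 0.05214 K/W
R_copper = L/(kA) = 0.0041/(386×39.5) = 2.689×10^-7 K/W
R_outer film = 1/(h_o·A) = 1/(13.7×39.5) = 0.001848 K/W
R_total = 0.05399 K/W
Q = ΔT / R_total = 213 / 0.05399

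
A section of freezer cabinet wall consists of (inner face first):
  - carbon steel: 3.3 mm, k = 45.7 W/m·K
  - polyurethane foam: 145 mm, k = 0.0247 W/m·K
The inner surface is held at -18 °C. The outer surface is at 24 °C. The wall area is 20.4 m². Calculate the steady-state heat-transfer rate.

Q ≈ 146 W

Model the wall as resistances in series:
R_carbon steel = L/(kA) = 0.0033/(45.7×20.4) = 3.54×10^-6 K/W
R_polyurethane foam = L/(kA) = 0.145/(0.0247×20.4) = 0.2878 K/W
R_total = 0.2878 K/W
Q = ΔT / R_total = 42 / 0.2878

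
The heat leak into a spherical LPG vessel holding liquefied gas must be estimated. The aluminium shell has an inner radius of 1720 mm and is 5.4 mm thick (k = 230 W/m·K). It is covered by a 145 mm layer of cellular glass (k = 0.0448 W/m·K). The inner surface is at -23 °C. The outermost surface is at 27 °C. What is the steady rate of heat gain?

For a spherical shell R = (1/r₁ − 1/r₂)/(4πk); film R = 1/(h·4πr²). In series:
R_aluminium shell = (1/1.72 − 1/1.7254)/(4π×230) = 6.296×10^-7 K/W
R_cellular glass = (1/1.7254 − 1/1.8704)/(4π×0.0448) = 0.07981 K/W
R_total = 0.07981 K/W
Q = ΔT/R_total = 50/0.07981

Q ≈ 626 W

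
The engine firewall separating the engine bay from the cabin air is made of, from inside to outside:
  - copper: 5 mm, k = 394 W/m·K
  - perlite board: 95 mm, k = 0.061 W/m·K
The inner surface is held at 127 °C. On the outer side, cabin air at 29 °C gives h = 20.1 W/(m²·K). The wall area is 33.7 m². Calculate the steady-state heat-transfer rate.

Using the resistance-network approach (series):
R_copper = L/(kA) = 0.005/(394×33.7) = 3.766×10^-7 K/W
R_perlite board = L/(kA) = 0.095/(0.061×33.7) = 0.04621 K/W
R_outer film = 1/(h_o·A) = 1/(20.1×33.7) = 0.001476 K/W
R_total = 0.04769 K/W
Q = ΔT / R_total = 98 / 0.04769

Q ≈ 2050 W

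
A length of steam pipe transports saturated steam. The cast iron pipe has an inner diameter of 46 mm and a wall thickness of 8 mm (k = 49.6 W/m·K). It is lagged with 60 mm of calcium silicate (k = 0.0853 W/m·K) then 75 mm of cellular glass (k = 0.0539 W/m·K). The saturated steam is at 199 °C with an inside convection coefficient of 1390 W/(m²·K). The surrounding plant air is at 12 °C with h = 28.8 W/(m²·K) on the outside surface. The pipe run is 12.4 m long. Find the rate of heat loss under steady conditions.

Cylindrical conduction, so R = ln(r₂/r₁)/(2πkL) per layer, in series:
R_inner film = 1/(h_i·2πr₁L) = 1/(1390×2π×0.023×12.4) = 4.015×10^-4 K/W
R_cast iron pipe wall = ln(31/23)/(2π×49.6×12.4) = 7.724×10^-5 K/W
R_calcium silicate = ln(91/31)/(2π×0.0853×12.4) = 0.162 K/W
R_cellular glass = ln(166/91)/(2π×0.0539×12.4) = 0.1431 K/W
R_outer film = 1/(h_o·2πr_oL) = 1/(28.8×2π×0.166×12.4) = 0.002685 K/W
R_total = 0.3083 K/W
Q = ΔT/R_total = 187/0.3083

Q ≈ 606 W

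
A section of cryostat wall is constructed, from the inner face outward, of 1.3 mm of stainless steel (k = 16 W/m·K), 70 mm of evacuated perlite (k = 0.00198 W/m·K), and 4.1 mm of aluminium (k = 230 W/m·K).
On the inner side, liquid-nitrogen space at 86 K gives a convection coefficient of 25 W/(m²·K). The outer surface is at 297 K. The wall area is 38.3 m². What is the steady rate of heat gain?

Q ≈ 228 W

Treating each layer as a thermal resistance in series:
R_inner film = 1/(h_i·A) = 1/(25×38.3) = 0.001044 K/W
R_stainless steel = L/(kA) = 0.0013/(16×38.3) = 2.121×10^-6 K/W
R_evacuated perlite = L/(kA) = 0.07/(0.00198×38.3) = 0.9231 K/W
R_aluminium = L/(kA) = 0.0041/(230×38.3) = 4.654×10^-7 K/W
R_total = 0.9241 K/W
Q = ΔT / R_total = 211 / 0.9241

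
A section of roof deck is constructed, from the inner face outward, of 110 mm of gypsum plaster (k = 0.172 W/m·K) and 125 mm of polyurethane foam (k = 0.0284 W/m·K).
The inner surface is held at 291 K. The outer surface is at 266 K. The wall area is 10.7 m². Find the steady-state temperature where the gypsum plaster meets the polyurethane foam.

T ≈ 288 K

Treating each layer as a thermal resistance in series:
R_gypsum plaster = L/(kA) = 0.11/(0.172×10.7) = 0.05977 K/W
R_polyurethane foam = L/(kA) = 0.125/(0.0284×10.7) = 0.4113 K/W
R_total = 0.4711 K/W;  Q = ΔT/R_total = 25/0.4711 = 53.07 W
T_interface = T_inner − Q·ΣR(inner→interface) = 291 − 53.1×0.05977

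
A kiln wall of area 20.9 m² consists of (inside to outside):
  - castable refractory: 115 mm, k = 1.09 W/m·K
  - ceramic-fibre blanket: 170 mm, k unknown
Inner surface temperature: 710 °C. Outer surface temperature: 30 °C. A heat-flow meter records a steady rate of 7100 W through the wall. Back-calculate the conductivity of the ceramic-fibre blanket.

Using the resistance-network approach (series):
R_castable refractory = L/(kA) = 0.115/(1.09×20.9) = 0.005048 K/W
Sum of known resistances R_other = 0.005048 K/W
Total R = ΔT/Q = 680/7100 = 0.09577 K/W
R_ceramic-fibre blanket = R_total − R_other = 0.09073 K/W
k = L/(R·A) = 0.17/(0.09073×20.9)

k ≈ 0.0897 W/(m·K)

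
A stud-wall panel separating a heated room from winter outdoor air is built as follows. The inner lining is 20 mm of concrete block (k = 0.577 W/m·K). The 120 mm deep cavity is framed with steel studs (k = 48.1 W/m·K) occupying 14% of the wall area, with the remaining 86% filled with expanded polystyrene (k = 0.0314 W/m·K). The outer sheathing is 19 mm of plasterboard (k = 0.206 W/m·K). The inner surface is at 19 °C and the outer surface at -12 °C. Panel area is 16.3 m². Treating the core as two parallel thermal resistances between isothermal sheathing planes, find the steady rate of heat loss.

Sheathing layers in series; stud and cavity paths in parallel between them.
R_inner = 0.02/(0.577×16.3) = 0.002127 K/W
R_stud  = 0.12/(48.1×0.14×16.3) = 0.001093 K/W
R_cav   = 0.12/(0.0314×0.86×16.3) = 0.2726 K/W
1/R_core = 1/R_stud + 1/R_cav → R_core = 0.001089 K/W
R_outer = 0.019/(0.206×16.3) = 0.005658 K/W
R_total = 0.008874 K/W
Q = ΔT/R_total = 31/0.008874

Q ≈ 3490 W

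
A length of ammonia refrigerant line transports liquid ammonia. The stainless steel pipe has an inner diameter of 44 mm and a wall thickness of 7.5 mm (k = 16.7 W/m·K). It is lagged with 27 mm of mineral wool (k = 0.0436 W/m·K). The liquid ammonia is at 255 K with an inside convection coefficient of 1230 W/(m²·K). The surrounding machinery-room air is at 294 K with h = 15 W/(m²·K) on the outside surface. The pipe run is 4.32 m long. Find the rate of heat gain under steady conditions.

Treating each annulus and film as a series resistance:
R_inner film = 1/(h_i·2πr₁L) = 1/(1230×2π×0.022×4.32) = 0.001361 K/W
R_stainless steel pipe wall = ln(29.5/22)/(2π×16.7×4.32) = 6.471×10^-4 K/W
R_mineral wool = ln(56.5/29.5)/(2π×0.0436×4.32) = 0.5491 K/W
R_outer film = 1/(h_o·2πr_oL) = 1/(15×2π×0.0565×4.32) = 0.04347 K/W
R_total = 0.5946 K/W
Q = ΔT/R_total = 39/0.5946

Q ≈ 65.6 W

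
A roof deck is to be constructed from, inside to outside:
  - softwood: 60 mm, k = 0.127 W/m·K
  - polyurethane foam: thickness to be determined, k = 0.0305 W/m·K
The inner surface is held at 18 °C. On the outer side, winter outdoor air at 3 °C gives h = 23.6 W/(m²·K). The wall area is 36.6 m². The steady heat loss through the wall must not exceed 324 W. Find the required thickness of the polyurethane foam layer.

Using the resistance-network approach (series):
R_softwood = L/(kA) = 0.06/(0.127×36.6) = 0.01291 K/W
R_outer film = 1/(h_o·A) = 1/(23.6×36.6) = 0.001158 K/W
Sum of the known resistances R_other = 0.01407 K/W
Required total resistance R_tot = ΔT/Q_allow = 15/324 = 0.0463 K/W
R_polyurethane foam = R_tot − R_other = 0.03223 K/W
L = R·k·A = 0.03223×0.0305×36.6

L ≈ 36 mm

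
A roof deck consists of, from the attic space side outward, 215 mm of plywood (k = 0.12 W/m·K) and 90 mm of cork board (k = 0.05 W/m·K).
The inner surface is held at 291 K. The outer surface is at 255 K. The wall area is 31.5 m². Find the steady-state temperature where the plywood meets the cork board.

Model the wall as resistances in series:
R_plywood = L/(kA) = 0.215/(0.12×31.5) = 0.05688 K/W
R_cork board = L/(kA) = 0.09/(0.05×31.5) = 0.05714 K/W
R_total = 0.114 K/W;  Q = ΔT/R_total = 36/0.114 = 315.7 W
T_interface = T_inner − Q·ΣR(inner→interface) = 291 − 316×0.05688

T ≈ 273 K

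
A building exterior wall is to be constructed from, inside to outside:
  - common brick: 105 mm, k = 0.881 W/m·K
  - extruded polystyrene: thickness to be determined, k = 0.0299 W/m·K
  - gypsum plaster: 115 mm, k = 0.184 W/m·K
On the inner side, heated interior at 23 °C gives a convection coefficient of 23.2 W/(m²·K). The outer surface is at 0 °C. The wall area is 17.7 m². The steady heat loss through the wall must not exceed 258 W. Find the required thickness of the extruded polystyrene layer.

L ≈ 23.6 mm

Model the wall as resistances in series:
R_inner film = 1/(h_i·A) = 1/(23.2×17.7) = 0.002435 K/W
R_common brick = L/(kA) = 0.105/(0.881×17.7) = 0.006733 K/W
R_gypsum plaster = L/(kA) = 0.115/(0.184×17.7) = 0.03531 K/W
Sum of the known resistances R_other = 0.04448 K/W
Required total resistance R_tot = ΔT/Q_allow = 23/258 = 0.08915 K/W
R_extruded polystyrene = R_tot − R_other = 0.04467 K/W
L = R·k·A = 0.04467×0.0299×17.7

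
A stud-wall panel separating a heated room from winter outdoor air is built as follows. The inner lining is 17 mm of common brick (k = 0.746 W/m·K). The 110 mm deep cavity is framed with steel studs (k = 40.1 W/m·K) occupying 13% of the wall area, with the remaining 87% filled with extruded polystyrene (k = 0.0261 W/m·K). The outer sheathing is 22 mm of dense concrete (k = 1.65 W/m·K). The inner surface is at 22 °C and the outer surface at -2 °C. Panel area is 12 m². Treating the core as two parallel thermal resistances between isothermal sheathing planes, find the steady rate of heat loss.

Sheathing layers in series; stud and cavity paths in parallel between them.
R_inner = 0.017/(0.746×12) = 0.001899 K/W
R_stud  = 0.11/(40.1×0.13×12) = 0.001758 K/W
R_cav   = 0.11/(0.0261×0.87×12) = 0.4037 K/W
1/R_core = 1/R_stud + 1/R_cav → R_core = 0.001751 K/W
R_outer = 0.022/(1.65×12) = 0.001111 K/W
R_total = 0.004761 K/W
Q = ΔT/R_total = 24/0.004761

Q ≈ 5040 W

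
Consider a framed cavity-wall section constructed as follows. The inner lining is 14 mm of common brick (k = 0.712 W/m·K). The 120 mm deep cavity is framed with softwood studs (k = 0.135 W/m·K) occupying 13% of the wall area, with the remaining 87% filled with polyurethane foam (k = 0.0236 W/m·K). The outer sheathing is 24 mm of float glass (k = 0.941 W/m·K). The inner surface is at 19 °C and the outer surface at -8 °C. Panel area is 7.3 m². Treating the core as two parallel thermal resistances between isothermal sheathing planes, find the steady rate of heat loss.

Sheathing layers in series; stud and cavity paths in parallel between them.
R_inner = 0.014/(0.712×7.3) = 0.002694 K/W
R_stud  = 0.12/(0.135×0.13×7.3) = 0.9367 K/W
R_cav   = 0.12/(0.0236×0.87×7.3) = 0.8006 K/W
1/R_core = 1/R_stud + 1/R_cav → R_core = 0.4317 K/W
R_outer = 0.024/(0.941×7.3) = 0.003494 K/W
R_total = 0.4378 K/W
Q = ΔT/R_total = 27/0.4378

Q ≈ 61.7 W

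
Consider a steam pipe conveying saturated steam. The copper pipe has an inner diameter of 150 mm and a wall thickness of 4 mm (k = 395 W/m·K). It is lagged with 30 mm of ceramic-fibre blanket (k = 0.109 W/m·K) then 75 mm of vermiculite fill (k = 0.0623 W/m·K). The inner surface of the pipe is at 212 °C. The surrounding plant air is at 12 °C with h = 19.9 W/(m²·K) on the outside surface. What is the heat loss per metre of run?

Treating each annulus and film as a series resistance:
R_copper pipe wall = ln(79/75)/(2π×395×1) = 2.094×10^-5 K/W
R_ceramic-fibre blanket = ln(109/79)/(2π×0.109×1) = 0.47 K/W
R_vermiculite fill = ln(184/109)/(2π×0.0623×1) = 1.338 K/W
R_outer film = 1/(h_o·2πr_oL) = 1/(19.9×2π×0.184×1) = 0.04347 K/W
R_total = 1.851 K/W
Q = ΔT/R_total = 200/1.851

q′ ≈ 108 W/m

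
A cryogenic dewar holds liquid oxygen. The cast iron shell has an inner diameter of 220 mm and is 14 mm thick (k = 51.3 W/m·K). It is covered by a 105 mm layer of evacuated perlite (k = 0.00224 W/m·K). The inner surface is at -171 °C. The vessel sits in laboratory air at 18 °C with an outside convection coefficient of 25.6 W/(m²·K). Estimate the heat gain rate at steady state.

Radial (spherical) resistances in series:
R_cast iron shell = (1/0.11 − 1/0.124)/(4π×51.3) = 0.001592 K/W
R_evacuated perlite = (1/0.124 − 1/0.229)/(4π×0.00224) = 131.4 K/W
R_outer film = 1/(h·4πr_o²) = 1/(25.6×4π×0.229²) = 0.05928 K/W
R_total = 131.4 K/W
Q = ΔT/R_total = 189/131.4

Q ≈ 1.44 W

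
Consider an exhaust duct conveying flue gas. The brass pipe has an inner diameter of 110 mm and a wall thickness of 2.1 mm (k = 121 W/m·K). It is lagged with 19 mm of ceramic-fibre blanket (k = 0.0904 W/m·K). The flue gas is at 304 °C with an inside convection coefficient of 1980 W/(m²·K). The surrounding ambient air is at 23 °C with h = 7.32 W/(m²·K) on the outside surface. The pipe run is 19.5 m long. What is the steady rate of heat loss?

Q ≈ 6910 W

For a radial system each layer contributes R = ln(r_out/r_in)/(2πkL); films add R = 1/(hA).
R_inner film = 1/(h_i·2πr₁L) = 1/(1980×2π×0.055×19.5) = 7.495×10^-5 K/W
R_brass pipe wall = ln(57.1/55)/(2π×121×19.5) = 2.528×10^-6 K/W
R_ceramic-fibre blanket = ln(76.1/57.1)/(2π×0.0904×19.5) = 0.02593 K/W
R_outer film = 1/(h_o·2πr_oL) = 1/(7.32×2π×0.0761×19.5) = 0.01465 K/W
R_total = 0.04066 K/W
Q = ΔT/R_total = 281/0.04066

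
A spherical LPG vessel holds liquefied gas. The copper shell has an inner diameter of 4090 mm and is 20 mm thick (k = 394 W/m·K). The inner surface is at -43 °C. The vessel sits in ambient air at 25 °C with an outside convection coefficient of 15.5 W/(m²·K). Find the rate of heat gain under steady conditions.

Q ≈ 56400 W

For a spherical shell R = (1/r₁ − 1/r₂)/(4πk); film R = 1/(h·4πr²). In series:
R_copper shell = (1/2.045 − 1/2.065)/(4π×394) = 9.566×10^-7 K/W
R_outer film = 1/(h·4πr_o²) = 1/(15.5×4π×2.065²) = 0.001204 K/W
R_total = 0.001205 K/W
Q = ΔT/R_total = 68/0.001205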